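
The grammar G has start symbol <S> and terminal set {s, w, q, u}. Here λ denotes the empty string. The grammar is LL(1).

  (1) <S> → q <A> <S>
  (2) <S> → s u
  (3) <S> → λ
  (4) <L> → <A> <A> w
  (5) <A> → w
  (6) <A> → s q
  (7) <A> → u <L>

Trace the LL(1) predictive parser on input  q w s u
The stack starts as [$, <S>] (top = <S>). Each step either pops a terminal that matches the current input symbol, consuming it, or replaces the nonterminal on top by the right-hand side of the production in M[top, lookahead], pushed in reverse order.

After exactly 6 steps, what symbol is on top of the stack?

u

     Stack        Input      Action
  1  $ <S>        q w s u $  expand <S> → q <A> <S>
  2  $ <S> <A> q  q w s u $  match q
  3  $ <S> <A>    w s u $    expand <A> → w
  4  $ <S> w      w s u $    match w
  5  $ <S>        s u $      expand <S> → s u
  6  $ u s        s u $      match s
Stack after step 6: $ u (top = u).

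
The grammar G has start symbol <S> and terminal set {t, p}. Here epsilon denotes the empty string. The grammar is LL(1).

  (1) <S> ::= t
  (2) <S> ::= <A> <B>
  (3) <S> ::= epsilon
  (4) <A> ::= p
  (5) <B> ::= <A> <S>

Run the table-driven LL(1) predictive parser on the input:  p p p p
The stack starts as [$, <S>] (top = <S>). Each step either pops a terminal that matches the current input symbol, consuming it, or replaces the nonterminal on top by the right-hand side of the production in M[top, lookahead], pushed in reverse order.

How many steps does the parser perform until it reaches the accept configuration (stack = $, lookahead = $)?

step 1: stack=$ <S>  input=p p p p $  — expand <S> ::= <A> <B>
step 2: stack=$ <B> <A>  input=p p p p $  — expand <A> ::= p
step 3: stack=$ <B> p  input=p p p p $  — match p
step 4: stack=$ <B>  input=p p p $  — expand <B> ::= <A> <S>
step 5: stack=$ <S> <A>  input=p p p $  — expand <A> ::= p
step 6: stack=$ <S> p  input=p p p $  — match p
step 7: stack=$ <S>  input=p p $  — expand <S> ::= <A> <B>
step 8: stack=$ <B> <A>  input=p p $  — expand <A> ::= p
step 9: stack=$ <B> p  input=p p $  — match p
step 10: stack=$ <B>  input=p $  — expand <B> ::= <A> <S>
step 11: stack=$ <S> <A>  input=p $  — expand <A> ::= p
step 12: stack=$ <S> p  input=p $  — match p
step 13: stack=$ <S>  input=$  — expand <S> ::= epsilon
Accept reached after 13 steps.

13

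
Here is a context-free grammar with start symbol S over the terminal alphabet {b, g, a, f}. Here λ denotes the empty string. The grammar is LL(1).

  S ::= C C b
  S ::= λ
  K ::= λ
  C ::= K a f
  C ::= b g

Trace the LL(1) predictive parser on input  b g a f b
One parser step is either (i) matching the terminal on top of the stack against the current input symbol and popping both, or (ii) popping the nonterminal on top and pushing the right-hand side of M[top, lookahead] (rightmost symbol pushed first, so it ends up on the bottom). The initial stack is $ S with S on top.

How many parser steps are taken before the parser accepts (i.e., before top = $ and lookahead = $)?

step 1: stack=$ S  input=b g a f b $  — expand S ::= C C b
step 2: stack=$ b C C  input=b g a f b $  — expand C ::= b g
step 3: stack=$ b C g b  input=b g a f b $  — match b
step 4: stack=$ b C g  input=g a f b $  — match g
step 5: stack=$ b C  input=a f b $  — expand C ::= K a f
step 6: stack=$ b f a K  input=a f b $  — expand K ::= λ
step 7: stack=$ b f a  input=a f b $  — match a
step 8: stack=$ b f  input=f b $  — match f
step 9: stack=$ b  input=b $  — match b
Accept reached after 9 steps.

9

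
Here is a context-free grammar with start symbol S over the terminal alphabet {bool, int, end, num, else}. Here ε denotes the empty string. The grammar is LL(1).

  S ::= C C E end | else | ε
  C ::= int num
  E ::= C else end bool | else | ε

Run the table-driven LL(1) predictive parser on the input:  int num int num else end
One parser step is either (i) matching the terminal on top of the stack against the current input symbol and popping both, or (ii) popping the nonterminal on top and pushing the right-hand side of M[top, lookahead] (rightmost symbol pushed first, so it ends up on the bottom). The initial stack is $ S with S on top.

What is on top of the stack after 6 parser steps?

step 1: stack=$ S  input=int num int num else end $  — expand S ::= C C E end
step 2: stack=$ end E C C  input=int num int num else end $  — expand C ::= int num
step 3: stack=$ end E C num int  input=int num int num else end $  — match int
step 4: stack=$ end E C num  input=num int num else end $  — match num
step 5: stack=$ end E C  input=int num else end $  — expand C ::= int num
step 6: stack=$ end E num int  input=int num else end $  — match int
Stack after step 6: $ end E num (top = num).

num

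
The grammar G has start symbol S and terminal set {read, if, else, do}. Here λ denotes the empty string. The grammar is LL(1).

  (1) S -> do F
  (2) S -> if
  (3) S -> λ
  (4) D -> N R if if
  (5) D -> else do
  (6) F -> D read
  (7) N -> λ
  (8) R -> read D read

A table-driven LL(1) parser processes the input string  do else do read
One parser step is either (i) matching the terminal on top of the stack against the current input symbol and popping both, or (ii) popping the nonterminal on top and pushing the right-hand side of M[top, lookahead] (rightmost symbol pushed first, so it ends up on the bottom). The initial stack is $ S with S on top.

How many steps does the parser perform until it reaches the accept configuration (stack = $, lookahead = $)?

7

step 1: stack=$ S  input=do else do read $  — expand S -> do F
step 2: stack=$ F do  input=do else do read $  — match do
step 3: stack=$ F  input=else do read $  — expand F -> D read
step 4: stack=$ read D  input=else do read $  — expand D -> else do
step 5: stack=$ read do else  input=else do read $  — match else
step 6: stack=$ read do  input=do read $  — match do
step 7: stack=$ read  input=read $  — match read
Accept reached after 7 steps.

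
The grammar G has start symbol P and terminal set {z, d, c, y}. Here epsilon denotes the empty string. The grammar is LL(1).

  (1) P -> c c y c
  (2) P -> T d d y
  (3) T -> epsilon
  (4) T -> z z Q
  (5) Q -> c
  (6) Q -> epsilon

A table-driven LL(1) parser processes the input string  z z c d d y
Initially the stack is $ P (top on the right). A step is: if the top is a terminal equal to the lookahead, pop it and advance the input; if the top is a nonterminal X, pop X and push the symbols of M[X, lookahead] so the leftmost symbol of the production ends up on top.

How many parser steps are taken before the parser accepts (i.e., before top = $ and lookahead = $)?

9

step 1: stack=$ P  input=z z c d d y $  — expand P -> T d d y
step 2: stack=$ y d d T  input=z z c d d y $  — expand T -> z z Q
step 3: stack=$ y d d Q z z  input=z z c d d y $  — match z
step 4: stack=$ y d d Q z  input=z c d d y $  — match z
step 5: stack=$ y d d Q  input=c d d y $  — expand Q -> c
step 6: stack=$ y d d c  input=c d d y $  — match c
step 7: stack=$ y d d  input=d d y $  — match d
step 8: stack=$ y d  input=d y $  — match d
step 9: stack=$ y  input=y $  — match y
Accept reached after 9 steps.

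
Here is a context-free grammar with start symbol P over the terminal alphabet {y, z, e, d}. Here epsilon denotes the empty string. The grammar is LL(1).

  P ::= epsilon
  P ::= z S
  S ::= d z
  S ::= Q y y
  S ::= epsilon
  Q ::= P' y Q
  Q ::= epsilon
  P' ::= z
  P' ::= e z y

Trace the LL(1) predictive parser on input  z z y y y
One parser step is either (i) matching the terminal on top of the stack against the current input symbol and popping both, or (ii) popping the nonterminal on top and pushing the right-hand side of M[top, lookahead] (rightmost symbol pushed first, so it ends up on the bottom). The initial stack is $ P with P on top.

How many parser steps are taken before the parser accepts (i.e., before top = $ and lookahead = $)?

step 1: stack=$ P  input=z z y y y $  — expand P ::= z S
step 2: stack=$ S z  input=z z y y y $  — match z
step 3: stack=$ S  input=z y y y $  — expand S ::= Q y y
step 4: stack=$ y y Q  input=z y y y $  — expand Q ::= P' y Q
step 5: stack=$ y y Q y P'  input=z y y y $  — expand P' ::= z
step 6: stack=$ y y Q y z  input=z y y y $  — match z
step 7: stack=$ y y Q y  input=y y y $  — match y
step 8: stack=$ y y Q  input=y y $  — expand Q ::= epsilon
step 9: stack=$ y y  input=y y $  — match y
step 10: stack=$ y  input=y $  — match y
Accept reached after 10 steps.

10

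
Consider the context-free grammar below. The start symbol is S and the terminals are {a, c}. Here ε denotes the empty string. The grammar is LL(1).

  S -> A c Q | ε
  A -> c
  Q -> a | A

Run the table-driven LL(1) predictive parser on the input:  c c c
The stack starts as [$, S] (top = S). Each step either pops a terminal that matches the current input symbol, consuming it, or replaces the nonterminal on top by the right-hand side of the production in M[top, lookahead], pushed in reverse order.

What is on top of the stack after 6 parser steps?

step 1: stack=$ S  input=c c c $  — expand S -> A c Q
step 2: stack=$ Q c A  input=c c c $  — expand A -> c
step 3: stack=$ Q c c  input=c c c $  — match c
step 4: stack=$ Q c  input=c c $  — match c
step 5: stack=$ Q  input=c $  — expand Q -> A
step 6: stack=$ A  input=c $  — expand A -> c
Stack after step 6: $ c (top = c).

c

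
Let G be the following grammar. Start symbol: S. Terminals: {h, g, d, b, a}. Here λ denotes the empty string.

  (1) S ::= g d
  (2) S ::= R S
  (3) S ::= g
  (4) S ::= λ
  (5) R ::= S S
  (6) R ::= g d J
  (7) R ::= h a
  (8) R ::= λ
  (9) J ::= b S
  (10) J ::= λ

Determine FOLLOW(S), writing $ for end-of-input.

FIRST(J) = {λ, b}
FIRST(S) = {λ, g, h}  (via R S)
FIRST(R) = {λ, g, h}  (via S S)
FOLLOW(S) includes $ since S is the start symbol.
FOLLOW(S): in S::=R S, the suffix after S is empty (adds nothing new); in R::=S S (occurrence 1), S is followed by S with FIRST {λ, g, h}; in R::=S S (occurrence 1), the suffix after S is nullable, so FOLLOW(S) ⊇ FOLLOW(R) = {$, g, h}; in R::=S S (occurrence 2), the suffix after S is empty, so FOLLOW(S) ⊇ FOLLOW(R) = {$, g, h}; in J::=b S, the suffix after S is empty, so FOLLOW(S) ⊇ FOLLOW(J) = {$, g, h}. Thus FOLLOW(S) = {$, g, h}.
FOLLOW(R): in S::=R S, R is followed by S with FIRST {λ, g, h}; in S::=R S, the suffix after R is nullable, so FOLLOW(R) ⊇ FOLLOW(S) = {$, g, h}. Thus FOLLOW(R) = {$, g, h}.
FOLLOW(J): in R::=g d J, the suffix after J is empty, so FOLLOW(J) ⊇ FOLLOW(R) = {$, g, h}. Thus FOLLOW(J) = {$, g, h}.

{$, g, h}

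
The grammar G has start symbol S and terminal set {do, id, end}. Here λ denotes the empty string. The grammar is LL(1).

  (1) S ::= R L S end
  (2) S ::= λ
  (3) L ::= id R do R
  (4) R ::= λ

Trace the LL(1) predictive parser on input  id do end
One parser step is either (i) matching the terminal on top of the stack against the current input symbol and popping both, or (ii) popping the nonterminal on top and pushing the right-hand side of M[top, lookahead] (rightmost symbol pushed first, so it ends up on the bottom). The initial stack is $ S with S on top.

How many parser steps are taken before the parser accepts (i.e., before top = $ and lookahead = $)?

9

step 1: stack=$ S  input=id do end $  — expand S ::= R L S end
step 2: stack=$ end S L R  input=id do end $  — expand R ::= λ
step 3: stack=$ end S L  input=id do end $  — expand L ::= id R do R
step 4: stack=$ end S R do R id  input=id do end $  — match id
step 5: stack=$ end S R do R  input=do end $  — expand R ::= λ
step 6: stack=$ end S R do  input=do end $  — match do
step 7: stack=$ end S R  input=end $  — expand R ::= λ
step 8: stack=$ end S  input=end $  — expand S ::= λ
step 9: stack=$ end  input=end $  — match end
Accept reached after 9 steps.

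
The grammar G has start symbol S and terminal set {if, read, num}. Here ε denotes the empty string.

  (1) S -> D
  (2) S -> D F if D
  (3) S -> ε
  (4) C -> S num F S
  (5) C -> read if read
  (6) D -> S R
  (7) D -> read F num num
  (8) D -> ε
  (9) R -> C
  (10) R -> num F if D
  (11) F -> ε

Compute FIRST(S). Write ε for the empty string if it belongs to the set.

FIRST(F): from F->ε we get {ε}. So FIRST(F) = {ε}.
FIRST(S): from S->D we get {ε, if, num, read}; from S->D F if D we get {if, num, read}; from S->ε we get {ε}. So FIRST(S) = {ε, if, num, read}.
FIRST(C): from C->S num F S we get {if, num, read}; from C->read if read we get {read}. So FIRST(C) = {if, num, read}.
FIRST(R): from R->C we get {if, num, read}; from R->num F if D we get {num}. So FIRST(R) = {if, num, read}.
FIRST(D): from D->S R we get {if, num, read}; from D->read F num num we get {read}; from D->ε we get {ε}. So FIRST(D) = {ε, if, num, read}.

{ε, if, num, read}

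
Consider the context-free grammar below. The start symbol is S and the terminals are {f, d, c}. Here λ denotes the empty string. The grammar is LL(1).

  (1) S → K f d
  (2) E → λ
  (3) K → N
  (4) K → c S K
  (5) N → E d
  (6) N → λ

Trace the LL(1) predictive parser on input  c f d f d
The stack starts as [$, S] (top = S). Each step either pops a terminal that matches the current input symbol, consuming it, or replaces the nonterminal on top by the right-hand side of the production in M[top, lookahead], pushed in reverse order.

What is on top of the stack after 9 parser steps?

N

     Stack          Input        Action
  1  $ S            c f d f d $  expand S → K f d
  2  $ d f K        c f d f d $  expand K → c S K
  3  $ d f K S c    c f d f d $  match c
  4  $ d f K S      f d f d $    expand S → K f d
  5  $ d f K d f K  f d f d $    expand K → N
  6  $ d f K d f N  f d f d $    expand N → λ
  7  $ d f K d f    f d f d $    match f
  8  $ d f K d      d f d $      match d
  9  $ d f K        f d $        expand K → N
Stack after step 9: $ d f N (top = N).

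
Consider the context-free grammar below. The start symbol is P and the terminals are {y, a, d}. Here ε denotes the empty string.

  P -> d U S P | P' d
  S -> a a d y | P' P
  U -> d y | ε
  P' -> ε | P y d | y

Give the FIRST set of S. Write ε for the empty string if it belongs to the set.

{a, d, y}

FIRST(U) = {ε, d}
FIRST(P) = {d, y}  (via P' d)
FIRST(P') = {ε, d, y}  (via P y d)
FIRST(S) = {a, d, y}  (via P' P)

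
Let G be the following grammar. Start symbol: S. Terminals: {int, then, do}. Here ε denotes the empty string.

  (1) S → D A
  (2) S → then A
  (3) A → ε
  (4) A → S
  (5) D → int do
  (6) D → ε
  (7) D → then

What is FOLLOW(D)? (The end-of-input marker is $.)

FIRST(D) = {ε, int, then}
FIRST(S) = {ε, int, then}  (via D A)
FIRST(A) = {ε, int, then}  (via S)
FOLLOW(S) includes $ since S is the start symbol.
FOLLOW(S): in A→S, the suffix after S is empty, so FOLLOW(S) ⊇ FOLLOW(A) = {$}. Thus FOLLOW(S) = {$}.
FOLLOW(A): in S→D A, the suffix after A is empty, so FOLLOW(A) ⊇ FOLLOW(S) = {$}; in S→then A, the suffix after A is empty, so FOLLOW(A) ⊇ FOLLOW(S) = {$}. Thus FOLLOW(A) = {$}.
FOLLOW(D): in S→D A, D is followed by A with FIRST {ε, int, then}; in S→D A, the suffix after D is nullable, so FOLLOW(D) ⊇ FOLLOW(S) = {$}. Thus FOLLOW(D) = {$, int, then}.

{$, int, then}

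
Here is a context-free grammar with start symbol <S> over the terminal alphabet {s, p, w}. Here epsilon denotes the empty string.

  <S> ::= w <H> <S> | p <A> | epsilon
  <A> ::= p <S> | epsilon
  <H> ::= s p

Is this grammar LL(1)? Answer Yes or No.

FIRST(<S>) = {epsilon, p, w}
FIRST(<A>) = {epsilon, p}
FIRST(<H>) = {s}
FOLLOW(<S>) = {$}
FOLLOW(<A>) = {$}
FOLLOW(<H>) = {$, p, w}
Each cell of M receives at most one production.

Yes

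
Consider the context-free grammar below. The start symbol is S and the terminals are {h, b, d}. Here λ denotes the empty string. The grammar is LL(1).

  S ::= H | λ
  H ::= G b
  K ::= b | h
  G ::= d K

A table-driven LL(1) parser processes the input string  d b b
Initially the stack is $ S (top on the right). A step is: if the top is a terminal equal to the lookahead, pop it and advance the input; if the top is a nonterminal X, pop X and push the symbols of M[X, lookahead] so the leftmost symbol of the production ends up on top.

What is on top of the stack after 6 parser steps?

     Stack    Input    Action
  1  $ S      d b b $  expand S ::= H
  2  $ H      d b b $  expand H ::= G b
  3  $ b G    d b b $  expand G ::= d K
  4  $ b K d  d b b $  match d
  5  $ b K    b b $    expand K ::= b
  6  $ b b    b b $    match b
Stack after step 6: $ b (top = b).

b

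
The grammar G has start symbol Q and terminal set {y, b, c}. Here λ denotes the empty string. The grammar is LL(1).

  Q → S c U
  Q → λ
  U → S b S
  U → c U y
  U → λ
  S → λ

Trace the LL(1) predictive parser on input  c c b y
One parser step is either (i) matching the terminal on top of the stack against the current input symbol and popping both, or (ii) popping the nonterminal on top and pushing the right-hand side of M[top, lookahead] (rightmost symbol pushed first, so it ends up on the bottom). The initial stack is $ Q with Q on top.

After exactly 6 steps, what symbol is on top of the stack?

     Stack    Input      Action
  1  $ Q      c c b y $  expand Q → S c U
  2  $ U c S  c c b y $  expand S → λ
  3  $ U c    c c b y $  match c
  4  $ U      c b y $    expand U → c U y
  5  $ y U c  c b y $    match c
  6  $ y U    b y $      expand U → S b S
Stack after step 6: $ y S b S (top = S).

S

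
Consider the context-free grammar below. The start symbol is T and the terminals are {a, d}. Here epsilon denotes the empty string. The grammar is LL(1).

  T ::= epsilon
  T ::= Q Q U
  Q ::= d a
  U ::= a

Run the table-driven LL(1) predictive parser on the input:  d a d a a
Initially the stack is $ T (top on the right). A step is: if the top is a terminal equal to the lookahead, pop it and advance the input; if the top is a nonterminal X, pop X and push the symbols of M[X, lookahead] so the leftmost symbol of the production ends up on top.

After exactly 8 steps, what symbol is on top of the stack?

     Stack      Input        Action
  1  $ T        d a d a a $  expand T ::= Q Q U
  2  $ U Q Q    d a d a a $  expand Q ::= d a
  3  $ U Q a d  d a d a a $  match d
  4  $ U Q a    a d a a $    match a
  5  $ U Q      d a a $      expand Q ::= d a
  6  $ U a d    d a a $      match d
  7  $ U a      a a $        match a
  8  $ U        a $          expand U ::= a
Stack after step 8: $ a (top = a).

a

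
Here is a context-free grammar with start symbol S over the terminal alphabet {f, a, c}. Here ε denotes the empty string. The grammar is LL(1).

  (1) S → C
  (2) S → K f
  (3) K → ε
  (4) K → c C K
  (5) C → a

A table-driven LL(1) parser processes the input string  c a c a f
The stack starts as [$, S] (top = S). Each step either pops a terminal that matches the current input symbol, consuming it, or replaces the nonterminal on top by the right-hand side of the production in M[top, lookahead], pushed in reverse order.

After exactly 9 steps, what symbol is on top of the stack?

K

     Stack      Input        Action
  1  $ S        c a c a f $  expand S → K f
  2  $ f K      c a c a f $  expand K → c C K
  3  $ f K C c  c a c a f $  match c
  4  $ f K C    a c a f $    expand C → a
  5  $ f K a    a c a f $    match a
  6  $ f K      c a f $      expand K → c C K
  7  $ f K C c  c a f $      match c
  8  $ f K C    a f $        expand C → a
  9  $ f K a    a f $        match a
Stack after step 9: $ f K (top = K).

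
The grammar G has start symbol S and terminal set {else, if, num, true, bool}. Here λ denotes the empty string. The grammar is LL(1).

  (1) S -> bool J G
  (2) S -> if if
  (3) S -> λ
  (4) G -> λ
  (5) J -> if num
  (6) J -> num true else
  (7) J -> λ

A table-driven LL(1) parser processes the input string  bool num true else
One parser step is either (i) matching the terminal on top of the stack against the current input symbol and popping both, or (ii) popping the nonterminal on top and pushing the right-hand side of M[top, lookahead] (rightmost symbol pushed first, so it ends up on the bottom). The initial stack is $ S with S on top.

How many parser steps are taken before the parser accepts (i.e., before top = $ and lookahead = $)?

7

     Stack              Input                 Action
  1  $ S                bool num true else $  expand S -> bool J G
  2  $ G J bool         bool num true else $  match bool
  3  $ G J              num true else $       expand J -> num true else
  4  $ G else true num  num true else $       match num
  5  $ G else true      true else $           match true
  6  $ G else           else $                match else
  7  $ G                $                     expand G -> λ
Accept reached after 7 steps.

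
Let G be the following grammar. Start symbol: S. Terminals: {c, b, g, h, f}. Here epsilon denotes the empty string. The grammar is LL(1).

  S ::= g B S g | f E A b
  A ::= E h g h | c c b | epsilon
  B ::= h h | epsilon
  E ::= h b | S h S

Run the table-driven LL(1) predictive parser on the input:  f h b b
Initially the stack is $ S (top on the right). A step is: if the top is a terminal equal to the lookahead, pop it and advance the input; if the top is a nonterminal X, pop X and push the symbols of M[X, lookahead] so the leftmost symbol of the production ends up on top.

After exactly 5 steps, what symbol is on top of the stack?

     Stack      Input      Action
  1  $ S        f h b b $  expand S ::= f E A b
  2  $ b A E f  f h b b $  match f
  3  $ b A E    h b b $    expand E ::= h b
  4  $ b A b h  h b b $    match h
  5  $ b A b    b b $      match b
Stack after step 5: $ b A (top = A).

A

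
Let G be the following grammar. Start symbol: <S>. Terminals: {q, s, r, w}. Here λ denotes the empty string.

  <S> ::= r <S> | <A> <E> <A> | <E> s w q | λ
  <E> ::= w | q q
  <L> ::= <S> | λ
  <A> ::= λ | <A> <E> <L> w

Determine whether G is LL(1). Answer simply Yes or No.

No

FIRST(<S>) = {λ, q, r, w}
FIRST(<E>) = {q, w}
FIRST(<L>) = {λ, q, r, w}
FIRST(<A>) = {λ, q, w}
FOLLOW(<S>) = {$, w}
FOLLOW(<E>) = {$, q, r, s, w}
FOLLOW(<L>) = {w}
FOLLOW(<A>) = {$, q, w}
Cell M[<A>, q] receives both <A> ::= λ and <A> ::= <A> <E> <L> w — the grammar is not LL(1).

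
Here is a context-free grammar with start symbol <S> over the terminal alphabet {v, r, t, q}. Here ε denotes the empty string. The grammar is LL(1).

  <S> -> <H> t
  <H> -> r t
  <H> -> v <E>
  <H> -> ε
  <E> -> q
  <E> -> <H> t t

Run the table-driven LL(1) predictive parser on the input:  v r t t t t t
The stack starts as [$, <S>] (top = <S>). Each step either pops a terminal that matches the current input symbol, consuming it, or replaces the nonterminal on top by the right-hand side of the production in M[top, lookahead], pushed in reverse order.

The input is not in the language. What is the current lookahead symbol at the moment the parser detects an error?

t

      Stack        Input            Action
   1  $ <S>        v r t t t t t $  expand <S> -> <H> t
   2  $ t <H>      v r t t t t t $  expand <H> -> v <E>
   3  $ t <E> v    v r t t t t t $  match v
   4  $ t <E>      r t t t t t $    expand <E> -> <H> t t
   5  $ t t t <H>  r t t t t t $    expand <H> -> r t
   6  $ t t t t r  r t t t t t $    match r
   7  $ t t t t    t t t t t $      match t
   8  $ t t t      t t t t $        match t
   9  $ t t        t t t $          match t
  10  $ t          t t $            match t
  11  $            t $              error: stack empty but input remains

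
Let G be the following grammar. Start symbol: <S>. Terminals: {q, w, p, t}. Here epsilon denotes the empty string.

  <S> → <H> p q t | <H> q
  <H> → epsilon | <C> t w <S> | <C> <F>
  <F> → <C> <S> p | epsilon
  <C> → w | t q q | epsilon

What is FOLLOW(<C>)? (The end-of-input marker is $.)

FIRST(<C>) = {epsilon, t, w}
FIRST(<S>) = {p, q, t, w}  (via <H> p q t, <H> q)
FIRST(<F>) = {epsilon, p, q, t, w}  (via <C> <S> p)
FIRST(<H>) = {epsilon, p, q, t, w}  (via <C> t w <S>, <C> <F>)
FOLLOW(<S>) includes $ since <S> is the start symbol.
FOLLOW(<H>): in <S>→<H> p q t, <H> is followed by p q t with FIRST {p}; in <S>→<H> q, <H> is followed by q with FIRST {q}. Thus FOLLOW(<H>) = {p, q}.
FOLLOW(<S>): in <H>→<C> t w <S>, the suffix after <S> is empty, so FOLLOW(<S>) ⊇ FOLLOW(<H>) = {p, q}; in <F>→<C> <S> p, <S> is followed by p with FIRST {p}. Thus FOLLOW(<S>) = {$, p, q}.
FOLLOW(<F>): in <H>→<C> <F>, the suffix after <F> is empty, so FOLLOW(<F>) ⊇ FOLLOW(<H>) = {p, q}. Thus FOLLOW(<F>) = {p, q}.
FOLLOW(<C>): in <H>→<C> t w <S>, <C> is followed by t w <S> with FIRST {t}; in <H>→<C> <F>, <C> is followed by <F> with FIRST {epsilon, p, q, t, w}; in <H>→<C> <F>, the suffix after <C> is nullable, so FOLLOW(<C>) ⊇ FOLLOW(<H>) = {p, q}; in <F>→<C> <S> p, <C> is followed by <S> p with FIRST {p, q, t, w}. Thus FOLLOW(<C>) = {p, q, t, w}.

{p, q, t, w}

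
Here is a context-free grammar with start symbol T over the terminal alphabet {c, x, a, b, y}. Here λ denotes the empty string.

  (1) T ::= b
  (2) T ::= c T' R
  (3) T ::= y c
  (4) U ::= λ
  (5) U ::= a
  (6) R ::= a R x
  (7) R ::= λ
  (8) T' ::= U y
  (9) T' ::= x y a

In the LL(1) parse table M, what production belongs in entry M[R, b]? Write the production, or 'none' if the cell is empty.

FIRST(T) = {b, c, y}
FIRST(U) = {λ, a}
FIRST(R) = {λ, a}
FIRST(T') = {a, x, y}  (via U y)
FOLLOW(T) includes $ since T is the start symbol.
FOLLOW(T): T appears on no right-hand side. Thus FOLLOW(T) = {$}.
FOLLOW(R): in T::=c T' R, the suffix after R is empty, so FOLLOW(R) ⊇ FOLLOW(T) = {$}; in R::=a R x, R is followed by x with FIRST {x}. Thus FOLLOW(R) = {$, x}.
For R ::= a R x: FIRST(a R x) = {a}, so it goes in M[R, t] for t ∈ {a}.
For R ::= λ: FIRST(λ) = {λ}, so it goes in M[R, t] for t ∈ {}; since λ ∈ FIRST, also for every t ∈ FOLLOW(R) = {$, x}.
None of these place a production in M[R, b].

none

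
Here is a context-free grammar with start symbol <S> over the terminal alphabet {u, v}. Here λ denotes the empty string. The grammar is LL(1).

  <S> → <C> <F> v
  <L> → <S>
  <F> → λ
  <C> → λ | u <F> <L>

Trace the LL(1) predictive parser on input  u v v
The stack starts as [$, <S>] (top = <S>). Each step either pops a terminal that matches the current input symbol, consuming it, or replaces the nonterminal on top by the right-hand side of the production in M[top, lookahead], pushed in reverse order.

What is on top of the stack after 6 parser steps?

step 1: stack=$ <S>  input=u v v $  — expand <S> → <C> <F> v
step 2: stack=$ v <F> <C>  input=u v v $  — expand <C> → u <F> <L>
step 3: stack=$ v <F> <L> <F> u  input=u v v $  — match u
step 4: stack=$ v <F> <L> <F>  input=v v $  — expand <F> → λ
step 5: stack=$ v <F> <L>  input=v v $  — expand <L> → <S>
step 6: stack=$ v <F> <S>  input=v v $  — expand <S> → <C> <F> v
Stack after step 6: $ v <F> v <F> <C> (top = <C>).

<C>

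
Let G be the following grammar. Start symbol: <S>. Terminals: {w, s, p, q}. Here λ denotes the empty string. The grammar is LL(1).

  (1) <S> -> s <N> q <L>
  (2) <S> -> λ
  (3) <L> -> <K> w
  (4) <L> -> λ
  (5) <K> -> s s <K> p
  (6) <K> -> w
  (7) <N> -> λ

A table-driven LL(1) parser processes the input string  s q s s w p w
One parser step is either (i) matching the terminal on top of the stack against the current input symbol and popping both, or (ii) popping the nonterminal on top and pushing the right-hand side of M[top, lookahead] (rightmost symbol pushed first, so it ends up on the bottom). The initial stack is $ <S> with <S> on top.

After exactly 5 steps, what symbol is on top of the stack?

<K>

     Stack          Input            Action
  1  $ <S>          s q s s w p w $  expand <S> -> s <N> q <L>
  2  $ <L> q <N> s  s q s s w p w $  match s
  3  $ <L> q <N>    q s s w p w $    expand <N> -> λ
  4  $ <L> q        q s s w p w $    match q
  5  $ <L>          s s w p w $      expand <L> -> <K> w
Stack after step 5: $ w <K> (top = <K>).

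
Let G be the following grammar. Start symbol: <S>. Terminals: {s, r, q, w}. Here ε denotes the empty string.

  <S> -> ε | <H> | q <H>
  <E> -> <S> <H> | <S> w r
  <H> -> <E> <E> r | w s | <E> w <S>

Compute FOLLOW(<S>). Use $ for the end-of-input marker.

FIRST(<S>) = {ε, q, w}  (via <H>)
FIRST(<E>) = {q, w}  (via <S> <H>, <S> w r)
FIRST(<H>) = {q, w}  (via <E> <E> r, <E> w <S>)
FOLLOW(<S>) includes $ since <S> is the start symbol.
FOLLOW(<E>): in <H>-><E> <E> r (occurrence 1), <E> is followed by <E> r with FIRST {q, w}; in <H>-><E> <E> r (occurrence 2), <E> is followed by r with FIRST {r}; in <H>-><E> w <S>, <E> is followed by w <S> with FIRST {w}. Thus FOLLOW(<E>) = {q, r, w}.
FOLLOW(<S>): in <E>-><S> <H>, <S> is followed by <H> with FIRST {q, w}; in <E>-><S> w r, <S> is followed by w r with FIRST {w}; in <H>-><E> w <S>, the suffix after <S> is empty, so FOLLOW(<S>) ⊇ FOLLOW(<H>) = {$, q, r, w}. Thus FOLLOW(<S>) = {$, q, r, w}.
FOLLOW(<H>): in <S>-><H>, the suffix after <H> is empty, so FOLLOW(<H>) ⊇ FOLLOW(<S>) = {$, q, r, w}; in <S>->q <H>, the suffix after <H> is empty, so FOLLOW(<H>) ⊇ FOLLOW(<S>) = {$, q, r, w}; in <E>-><S> <H>, the suffix after <H> is empty, so FOLLOW(<H>) ⊇ FOLLOW(<E>) = {q, r, w}. Thus FOLLOW(<H>) = {$, q, r, w}.

{$, q, r, w}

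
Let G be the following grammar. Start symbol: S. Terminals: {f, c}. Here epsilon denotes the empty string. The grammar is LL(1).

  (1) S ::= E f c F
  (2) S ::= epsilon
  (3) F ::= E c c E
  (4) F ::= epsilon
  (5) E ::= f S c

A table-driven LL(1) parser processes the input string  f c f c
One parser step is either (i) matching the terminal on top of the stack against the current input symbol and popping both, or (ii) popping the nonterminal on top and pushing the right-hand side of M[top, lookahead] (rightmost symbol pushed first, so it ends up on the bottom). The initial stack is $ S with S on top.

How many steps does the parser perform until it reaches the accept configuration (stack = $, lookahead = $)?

8

     Stack          Input      Action
  1  $ S            f c f c $  expand S ::= E f c F
  2  $ F c f E      f c f c $  expand E ::= f S c
  3  $ F c f c S f  f c f c $  match f
  4  $ F c f c S    c f c $    expand S ::= epsilon
  5  $ F c f c      c f c $    match c
  6  $ F c f        f c $      match f
  7  $ F c          c $        match c
  8  $ F            $          expand F ::= epsilon
Accept reached after 8 steps.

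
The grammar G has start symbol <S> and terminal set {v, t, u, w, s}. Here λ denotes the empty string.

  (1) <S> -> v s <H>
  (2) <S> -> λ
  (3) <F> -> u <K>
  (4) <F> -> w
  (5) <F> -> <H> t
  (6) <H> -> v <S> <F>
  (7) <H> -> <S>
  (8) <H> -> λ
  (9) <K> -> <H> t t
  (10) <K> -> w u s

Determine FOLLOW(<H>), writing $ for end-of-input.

{$, t, u, v, w}

FIRST(<S>) = {λ, v}
FIRST(<H>) = {λ, v}  (via <S>)
FIRST(<F>) = {t, u, v, w}  (via <H> t)
FIRST(<K>) = {t, v, w}  (via <H> t t)
FOLLOW(<S>) includes $ since <S> is the start symbol.
FOLLOW(<S>): in <H>->v <S> <F>, <S> is followed by <F> with FIRST {t, u, v, w}; in <H>-><S>, the suffix after <S> is empty, so FOLLOW(<S>) ⊇ FOLLOW(<H>) = {$, t, u, v, w}. Thus FOLLOW(<S>) = {$, t, u, v, w}.
FOLLOW(<H>): in <S>->v s <H>, the suffix after <H> is empty, so FOLLOW(<H>) ⊇ FOLLOW(<S>) = {$, t, u, v, w}; in <F>-><H> t, <H> is followed by t with FIRST {t}; in <K>-><H> t t, <H> is followed by t t with FIRST {t}. Thus FOLLOW(<H>) = {$, t, u, v, w}.
FOLLOW(<F>): in <H>->v <S> <F>, the suffix after <F> is empty, so FOLLOW(<F>) ⊇ FOLLOW(<H>) = {$, t, u, v, w}. Thus FOLLOW(<F>) = {$, t, u, v, w}.
FOLLOW(<K>): in <F>->u <K>, the suffix after <K> is empty, so FOLLOW(<K>) ⊇ FOLLOW(<F>) = {$, t, u, v, w}. Thus FOLLOW(<K>) = {$, t, u, v, w}.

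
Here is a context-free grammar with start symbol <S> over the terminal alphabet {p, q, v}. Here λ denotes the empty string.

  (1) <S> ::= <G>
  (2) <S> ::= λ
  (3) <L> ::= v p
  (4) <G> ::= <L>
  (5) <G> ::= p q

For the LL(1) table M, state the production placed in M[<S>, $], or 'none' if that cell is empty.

<S> ::= λ

FIRST(<L>): from <L>::=v p we get {v}. So FIRST(<L>) = {v}.
FIRST(<G>): from <G>::=<L> we get {v}; from <G>::=p q we get {p}. So FIRST(<G>) = {p, v}.
FIRST(<S>): from <S>::=<G> we get {p, v}; from <S>::=λ we get {λ}. So FIRST(<S>) = {λ, p, v}.
FOLLOW(<S>) includes $ since <S> is the start symbol.
FOLLOW(<S>): <S> appears on no right-hand side. Thus FOLLOW(<S>) = {$}.
For <S> ::= <G>: FIRST(<G>) = {p, v}, so it goes in M[<S>, t] for t ∈ {p, v}.
For <S> ::= λ: FIRST(λ) = {λ}, so it goes in M[<S>, t] for t ∈ {}; since λ ∈ FIRST, also for every t ∈ FOLLOW(<S>) = {$}.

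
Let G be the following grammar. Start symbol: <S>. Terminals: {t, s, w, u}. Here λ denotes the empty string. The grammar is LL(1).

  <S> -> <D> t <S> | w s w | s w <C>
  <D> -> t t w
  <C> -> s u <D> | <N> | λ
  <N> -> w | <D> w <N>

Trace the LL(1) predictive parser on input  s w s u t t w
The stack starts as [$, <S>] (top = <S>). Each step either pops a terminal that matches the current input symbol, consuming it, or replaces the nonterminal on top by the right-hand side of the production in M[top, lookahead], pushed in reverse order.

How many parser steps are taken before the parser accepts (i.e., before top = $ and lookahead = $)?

      Stack      Input            Action
   1  $ <S>      s w s u t t w $  expand <S> -> s w <C>
   2  $ <C> w s  s w s u t t w $  match s
   3  $ <C> w    w s u t t w $    match w
   4  $ <C>      s u t t w $      expand <C> -> s u <D>
   5  $ <D> u s  s u t t w $      match s
   6  $ <D> u    u t t w $        match u
   7  $ <D>      t t w $          expand <D> -> t t w
   8  $ w t t    t t w $          match t
   9  $ w t      t w $            match t
  10  $ w        w $              match w
Accept reached after 10 steps.

10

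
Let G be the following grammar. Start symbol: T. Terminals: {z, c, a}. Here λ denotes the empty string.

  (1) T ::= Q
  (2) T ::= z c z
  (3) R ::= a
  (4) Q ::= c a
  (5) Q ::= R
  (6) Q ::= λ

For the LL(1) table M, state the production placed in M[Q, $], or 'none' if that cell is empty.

Q ::= λ

FIRST(R): from R::=a we get {a}. So FIRST(R) = {a}.
FIRST(Q): from Q::=c a we get {c}; from Q::=R we get {a}; from Q::=λ we get {λ}. So FIRST(Q) = {λ, a, c}.
FIRST(T): from T::=Q we get {λ, a, c}; from T::=z c z we get {z}. So FIRST(T) = {λ, a, c, z}.
FOLLOW(T) includes $ since T is the start symbol.
FOLLOW(T): T appears on no right-hand side. Thus FOLLOW(T) = {$}.
FOLLOW(Q): in T::=Q, the suffix after Q is empty, so FOLLOW(Q) ⊇ FOLLOW(T) = {$}. Thus FOLLOW(Q) = {$}.
For Q ::= c a: FIRST(c a) = {c}, so it goes in M[Q, t] for t ∈ {c}.
For Q ::= R: FIRST(R) = {a}, so it goes in M[Q, t] for t ∈ {a}.
For Q ::= λ: FIRST(λ) = {λ}, so it goes in M[Q, t] for t ∈ {}; since λ ∈ FIRST, also for every t ∈ FOLLOW(Q) = {$}.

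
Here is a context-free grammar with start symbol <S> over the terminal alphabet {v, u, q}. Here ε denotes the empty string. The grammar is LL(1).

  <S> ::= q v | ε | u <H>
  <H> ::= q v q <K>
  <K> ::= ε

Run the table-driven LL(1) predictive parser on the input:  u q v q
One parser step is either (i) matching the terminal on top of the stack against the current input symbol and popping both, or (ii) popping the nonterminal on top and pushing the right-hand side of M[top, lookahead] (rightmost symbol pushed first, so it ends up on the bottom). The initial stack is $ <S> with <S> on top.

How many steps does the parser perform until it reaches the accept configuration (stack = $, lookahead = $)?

step 1: stack=$ <S>  input=u q v q $  — expand <S> ::= u <H>
step 2: stack=$ <H> u  input=u q v q $  — match u
step 3: stack=$ <H>  input=q v q $  — expand <H> ::= q v q <K>
step 4: stack=$ <K> q v q  input=q v q $  — match q
step 5: stack=$ <K> q v  input=v q $  — match v
step 6: stack=$ <K> q  input=q $  — match q
step 7: stack=$ <K>  input=$  — expand <K> ::= ε
Accept reached after 7 steps.

7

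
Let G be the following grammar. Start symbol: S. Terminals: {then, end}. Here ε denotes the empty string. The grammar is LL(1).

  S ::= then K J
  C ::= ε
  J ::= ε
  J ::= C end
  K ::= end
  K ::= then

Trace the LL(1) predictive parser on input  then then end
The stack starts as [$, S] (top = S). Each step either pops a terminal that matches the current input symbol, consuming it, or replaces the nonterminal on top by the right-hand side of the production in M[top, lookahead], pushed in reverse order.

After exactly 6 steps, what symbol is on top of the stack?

     Stack       Input            Action
  1  $ S         then then end $  expand S ::= then K J
  2  $ J K then  then then end $  match then
  3  $ J K       then end $       expand K ::= then
  4  $ J then    then end $       match then
  5  $ J         end $            expand J ::= C end
  6  $ end C     end $            expand C ::= ε
Stack after step 6: $ end (top = end).

end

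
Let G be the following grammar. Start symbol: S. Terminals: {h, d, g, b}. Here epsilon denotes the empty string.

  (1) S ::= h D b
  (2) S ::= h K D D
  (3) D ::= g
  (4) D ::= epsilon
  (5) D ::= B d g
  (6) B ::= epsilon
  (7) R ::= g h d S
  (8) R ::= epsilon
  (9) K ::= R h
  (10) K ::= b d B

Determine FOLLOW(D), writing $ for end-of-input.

FIRST(S): from S::=h D b we get {h}; from S::=h K D D we get {h}. So FIRST(S) = {h}.
FIRST(B): from B::=epsilon we get {epsilon}. So FIRST(B) = {epsilon}.
FIRST(R): from R::=g h d S we get {g}; from R::=epsilon we get {epsilon}. So FIRST(R) = {epsilon, g}.
FIRST(D): from D::=g we get {g}; from D::=epsilon we get {epsilon}; from D::=B d g we get {d}. So FIRST(D) = {epsilon, d, g}.
FIRST(K): from K::=R h we get {g, h}; from K::=b d B we get {b}. So FIRST(K) = {b, g, h}.
FOLLOW(S) includes $ since S is the start symbol.
FOLLOW(R): in K::=R h, R is followed by h with FIRST {h}. Thus FOLLOW(R) = {h}.
FOLLOW(S): in R::=g h d S, the suffix after S is empty, so FOLLOW(S) ⊇ FOLLOW(R) = {h}. Thus FOLLOW(S) = {$, h}.
FOLLOW(D): in S::=h D b, D is followed by b with FIRST {b}; in S::=h K D D (occurrence 1), D is followed by D with FIRST {epsilon, d, g}; in S::=h K D D (occurrence 1), the suffix after D is nullable, so FOLLOW(D) ⊇ FOLLOW(S) = {$, h}; in S::=h K D D (occurrence 2), the suffix after D is empty, so FOLLOW(D) ⊇ FOLLOW(S) = {$, h}. Thus FOLLOW(D) = {$, b, d, g, h}.
FOLLOW(K): in S::=h K D D, K is followed by D D with FIRST {epsilon, d, g}; in S::=h K D D, the suffix after K is nullable, so FOLLOW(K) ⊇ FOLLOW(S) = {$, h}. Thus FOLLOW(K) = {$, d, g, h}.
FOLLOW(B): in D::=B d g, B is followed by d g with FIRST {d}; in K::=b d B, the suffix after B is empty, so FOLLOW(B) ⊇ FOLLOW(K) = {$, d, g, h}. Thus FOLLOW(B) = {$, d, g, h}.

{$, b, d, g, h}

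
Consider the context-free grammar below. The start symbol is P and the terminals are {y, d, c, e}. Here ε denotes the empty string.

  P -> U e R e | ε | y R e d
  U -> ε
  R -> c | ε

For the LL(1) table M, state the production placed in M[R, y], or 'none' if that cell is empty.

FIRST(U) = {ε}
FIRST(R) = {ε, c}
FIRST(P) = {ε, e, y}  (via U e R e)
FOLLOW(P) includes $ since P is the start symbol.
FOLLOW(R): in P->U e R e, R is followed by e with FIRST {e}; in P->y R e d, R is followed by e d with FIRST {e}. Thus FOLLOW(R) = {e}.
For R -> c: FIRST(c) = {c}, so it goes in M[R, t] for t ∈ {c}.
For R -> ε: FIRST(ε) = {ε}, so it goes in M[R, t] for t ∈ {}; since ε ∈ FIRST, also for every t ∈ FOLLOW(R) = {e}.
None of these place a production in M[R, y].

none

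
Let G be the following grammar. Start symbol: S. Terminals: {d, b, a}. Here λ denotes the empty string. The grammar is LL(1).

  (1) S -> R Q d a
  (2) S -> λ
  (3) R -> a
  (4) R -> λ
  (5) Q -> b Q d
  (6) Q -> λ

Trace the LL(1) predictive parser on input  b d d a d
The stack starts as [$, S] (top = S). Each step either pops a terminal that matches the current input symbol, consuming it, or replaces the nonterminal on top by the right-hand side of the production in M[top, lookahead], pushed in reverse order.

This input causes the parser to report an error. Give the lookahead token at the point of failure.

d

     Stack        Input        Action
  1  $ S          b d d a d $  expand S -> R Q d a
  2  $ a d Q R    b d d a d $  expand R -> λ
  3  $ a d Q      b d d a d $  expand Q -> b Q d
  4  $ a d d Q b  b d d a d $  match b
  5  $ a d d Q    d d a d $    expand Q -> λ
  6  $ a d d      d d a d $    match d
  7  $ a d        d a d $      match d
  8  $ a          a d $        match a
  9  $            d $          error: stack empty but input remains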